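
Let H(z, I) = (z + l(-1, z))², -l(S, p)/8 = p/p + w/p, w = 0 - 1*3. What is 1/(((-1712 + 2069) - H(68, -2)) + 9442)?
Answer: 289/1779235 ≈ 0.00016243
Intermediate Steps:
w = -3 (w = 0 - 3 = -3)
l(S, p) = -8 + 24/p (l(S, p) = -8*(p/p - 3/p) = -8*(1 - 3/p) = -8 + 24/p)
H(z, I) = (-8 + z + 24/z)² (H(z, I) = (z + (-8 + 24/z))² = (-8 + z + 24/z)²)
1/(((-1712 + 2069) - H(68, -2)) + 9442) = 1/(((-1712 + 2069) - (24 + 68*(-8 + 68))²/68²) + 9442) = 1/((357 - (24 + 68*60)²/4624) + 9442) = 1/((357 - (24 + 4080)²/4624) + 9442) = 1/((357 - 4104²/4624) + 9442) = 1/((357 - 16842816/4624) + 9442) = 1/((357 - 1*1052676/289) + 9442) = 1/((357 - 1052676/289) + 9442) = 1/(-949503/289 + 9442) = 1/(1779235/289) = 289/1779235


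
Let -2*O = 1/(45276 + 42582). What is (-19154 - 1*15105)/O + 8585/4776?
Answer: 28750824833129/4776 ≈ 6.0199e+9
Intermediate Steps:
O = -1/175716 (O = -1/(2*(45276 + 42582)) = -½/87858 = -½*1/87858 = -1/175716 ≈ -5.6910e-6)
(-19154 - 1*15105)/O + 8585/4776 = (-19154 - 1*15105)/(-1/175716) + 8585/4776 = (-19154 - 15105)*(-175716) + 8585*(1/4776) = -34259*(-175716) + 8585/4776 = 6019854444 + 8585/4776 = 28750824833129/4776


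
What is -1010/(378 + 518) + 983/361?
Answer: 258079/161728 ≈ 1.5958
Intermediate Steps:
-1010/(378 + 518) + 983/361 = -1010/896 + 983*(1/361) = (1/896)*(-1010) + 983/361 = -505/448 + 983/361 = 258079/161728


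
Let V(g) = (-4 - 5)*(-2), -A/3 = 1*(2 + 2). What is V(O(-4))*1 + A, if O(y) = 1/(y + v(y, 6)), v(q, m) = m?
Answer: 6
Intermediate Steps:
O(y) = 1/(6 + y) (O(y) = 1/(y + 6) = 1/(6 + y))
A = -12 (A = -3*(2 + 2) = -3*4 = -12)
V(g) = 18 (V(g) = -9*(-2) = 18)
V(O(-4))*1 + A = 18*1 - 12 = 18 - 12 = 6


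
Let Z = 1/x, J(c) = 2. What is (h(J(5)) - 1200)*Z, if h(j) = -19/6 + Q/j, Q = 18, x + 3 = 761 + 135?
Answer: -7165/5358 ≈ -1.3373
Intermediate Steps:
x = 893 (x = -3 + (761 + 135) = -3 + 896 = 893)
Z = 1/893 ≈ 0.0011198
h(j) = -19/6 + 18/j
(h(J(5)) - 1200)*Z = ((-19/6 + 18/2) - 1200)*(1/893) = ((-19/6 + 18*(½)) - 1200)*(1/893) = ((-19/6 + 9) - 1200)*(1/893) = (35/6 - 1200)*(1/893) = -7165/6*1/893 = -7165/5358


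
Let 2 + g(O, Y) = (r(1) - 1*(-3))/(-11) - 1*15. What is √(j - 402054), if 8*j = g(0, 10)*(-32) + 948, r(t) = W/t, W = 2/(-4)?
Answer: I*√194503430/22 ≈ 633.93*I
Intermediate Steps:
W = -½ (W = 2*(-¼) = -½ ≈ -0.50000)
r(t) = -1/(2*t)
g(O, Y) = -379/22 (g(O, Y) = -2 + ((-½/1 - 1*(-3))/(-11) - 1*15) = -2 + ((-½*1 + 3)*(-1/11) - 15) = -2 + ((-½ + 3)*(-1/11) - 15) = -2 + ((5/2)*(-1/11) - 15) = -2 + (-5/22 - 15) = -2 - 335/22 = -379/22)
j = 4123/22 (j = (-379/22*(-32) + 948)/8 = (6064/11 + 948)/8 = (⅛)*(16492/11) = 4123/22 ≈ 187.41)
√(j - 402054) = √(4123/22 - 402054) = √(-8841065/22) = I*√194503430/22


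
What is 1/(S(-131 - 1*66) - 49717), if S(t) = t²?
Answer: -1/10908 ≈ -9.1676e-5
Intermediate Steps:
1/(S(-131 - 1*66) - 49717) = 1/((-131 - 1*66)² - 49717) = 1/((-131 - 66)² - 49717) = 1/((-197)² - 49717) = 1/(38809 - 49717) = 1/(-10908) = -1/10908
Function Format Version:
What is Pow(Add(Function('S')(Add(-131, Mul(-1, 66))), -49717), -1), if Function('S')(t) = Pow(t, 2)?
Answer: Rational(-1, 10908) ≈ -9.1676e-5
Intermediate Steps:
Pow(Add(Function('S')(Add(-131, Mul(-1, 66))), -49717), -1) = Pow(Add(Pow(Add(-131, Mul(-1, 66)), 2), -49717), -1) = Pow(Add(Pow(Add(-131, -66), 2), -49717), -1) = Pow(Add(Pow(-197, 2), -49717), -1) = Pow(Add(38809, -49717), -1) = Pow(-10908, -1) = Rational(-1, 10908)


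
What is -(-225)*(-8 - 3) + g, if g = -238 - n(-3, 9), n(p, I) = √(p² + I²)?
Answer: -2713 - 3*√10 ≈ -2722.5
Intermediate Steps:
n(p, I) = √(I² + p²)
g = -238 - 3*√10 (g = -238 - √(9² + (-3)²) = -238 - √(81 + 9) = -238 - √90 = -238 - 3*√10 ≈ -247.49)
-(-225)*(-8 - 3) + g = -(-225)*(-8 - 3) + (-238 - 3*√10) = -(-225)*(-11) + (-238 - 3*√10) = -75*33 + (-238 - 3*√10) = -2475 + (-238 - 3*√10) = -2713 - 3*√10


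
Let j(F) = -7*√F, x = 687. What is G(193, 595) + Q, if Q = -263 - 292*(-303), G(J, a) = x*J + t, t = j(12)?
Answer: 220804 - 14*√3 ≈ 2.2078e+5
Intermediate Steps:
t = -14*√3 ≈ -24.249
G(J, a) = -14*√3 + 687*J (G(J, a) = 687*J - 14*√3 = -14*√3 + 687*J)
Q = 88213 (Q = -263 + 88476 = 88213)
G(193, 595) + Q = (-14*√3 + 687*193) + 88213 = (-14*√3 + 132591) + 88213 = (132591 - 14*√3) + 88213 = 220804 - 14*√3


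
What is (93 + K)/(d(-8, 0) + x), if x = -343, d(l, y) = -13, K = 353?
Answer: -223/178 ≈ -1.2528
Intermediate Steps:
(93 + K)/(d(-8, 0) + x) = (93 + 353)/(-13 - 343) = 446/(-356) = 446*(-1/356) = -223/178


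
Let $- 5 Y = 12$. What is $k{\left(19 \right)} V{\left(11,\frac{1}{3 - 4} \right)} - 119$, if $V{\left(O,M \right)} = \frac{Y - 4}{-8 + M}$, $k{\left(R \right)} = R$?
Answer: $- \frac{4747}{45} \approx -105.49$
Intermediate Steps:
$Y = - \frac{12}{5}$ ($Y = \left(- \frac{1}{5}\right) 12 = - \frac{12}{5} \approx -2.4$)
$V{\left(O,M \right)} = - \frac{32}{5 \left(-8 + M\right)}$ ($V{\left(O,M \right)} = \frac{- \frac{12}{5} - 4}{-8 + M} = - \frac{32}{5 \left(-8 + M\right)}$)
$k{\left(19 \right)} V{\left(11,\frac{1}{3 - 4} \right)} - 119 = 19 \left(- \frac{32}{-40 + \frac{5}{3 - 4}}\right) - 119 = 19 \left(- \frac{32}{-40 + \frac{5}{-1}}\right) - 119 = 19 \left(- \frac{32}{-40 + 5 \left(-1\right)}\right) - 119 = 19 \left(- \frac{32}{-40 - 5}\right) - 119 = 19 \left(- \frac{32}{-45}\right) - 119 = 19 \left(\left(-32\right) \left(- \frac{1}{45}\right)\right) - 119 = 19 \cdot \frac{32}{45} - 119 = \frac{608}{45} - 119 = - \frac{4747}{45}$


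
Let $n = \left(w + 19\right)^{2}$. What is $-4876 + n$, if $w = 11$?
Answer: $-3976$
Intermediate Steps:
$n = 900$ ($n = \left(11 + 19\right)^{2} = 30^{2} = 900$)
$-4876 + n = -4876 + 900 = -3976$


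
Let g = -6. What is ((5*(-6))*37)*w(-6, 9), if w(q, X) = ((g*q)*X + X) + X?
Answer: -379620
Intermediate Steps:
w(q, X) = 2*X - 6*X*q (w(q, X) = ((-6*q)*X + X) + X = (-6*X*q + X) + X = (X - 6*X*q) + X = 2*X - 6*X*q)
((5*(-6))*37)*w(-6, 9) = ((5*(-6))*37)*(2*9*(1 - 3*(-6))) = (-30*37)*(2*9*(1 + 18)) = -2220*9*19 = -1110*342 = -379620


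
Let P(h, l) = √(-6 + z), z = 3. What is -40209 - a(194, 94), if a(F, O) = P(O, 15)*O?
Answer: -40209 - 94*I*√3 ≈ -40209.0 - 162.81*I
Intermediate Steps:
P(h, l) = I*√3 (P(h, l) = √(-6 + 3) = √(-3) = I*√3)
a(F, O) = I*O*√3 (a(F, O) = (I*√3)*O = I*O*√3)
-40209 - a(194, 94) = -40209 - I*94*√3 = -40209 - 94*I*√3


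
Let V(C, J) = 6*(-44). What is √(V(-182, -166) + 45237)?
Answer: 3*√4997 ≈ 212.07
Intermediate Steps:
V(C, J) = -264
√(V(-182, -166) + 45237) = √(-264 + 45237) = √44973 = 3*√4997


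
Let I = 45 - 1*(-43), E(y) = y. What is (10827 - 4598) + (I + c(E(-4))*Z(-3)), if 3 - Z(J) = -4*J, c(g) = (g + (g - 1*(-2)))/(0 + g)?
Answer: 12607/2 ≈ 6303.5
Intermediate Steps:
c(g) = (2 + 2*g)/g (c(g) = (g + (g + 2))/g = (g + (2 + g))/g = (2 + 2*g)/g)
Z(J) = 3 + 4*J (Z(J) = 3 - (-4)*J = 3 + 4*J)
I = 88 (I = 45 + 43 = 88)
(10827 - 4598) + (I + c(E(-4))*Z(-3)) = (10827 - 4598) + (88 + (2 + 2/(-4))*(3 + 4*(-3))) = 6229 + (88 + (2 + 2*(-1/4))*(3 - 12)) = 6229 + (88 + (2 - 1/2)*(-9)) = 6229 + (88 + (3/2)*(-9)) = 6229 + (88 - 27/2) = 6229 + 149/2 = 12607/2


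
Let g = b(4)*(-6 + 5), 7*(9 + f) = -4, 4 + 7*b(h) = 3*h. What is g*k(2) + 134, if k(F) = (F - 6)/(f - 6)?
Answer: 14574/109 ≈ 133.71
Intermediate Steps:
b(h) = -4/7 + 3*h/7 (b(h) = -4/7 + (3*h)/7 = -4/7 + 3*h/7)
f = -67/7 (f = -9 + (1/7)*(-4) = -9 - 4/7 = -67/7 ≈ -9.5714)
g = -8/7 (g = (-4/7 + (3/7)*4)*(-6 + 5) = (-4/7 + 12/7)*(-1) = (8/7)*(-1) = -8/7 ≈ -1.1429)
k(F) = 42/109 - 7*F/109 (k(F) = (F - 6)/(-67/7 - 6) = (-6 + F)/(-109/7) = (-6 + F)*(-7/109) = 42/109 - 7*F/109)
g*k(2) + 134 = -8*(42/109 - 7/109*2)/7 + 134 = -8*(42/109 - 14/109)/7 + 134 = -8/7*28/109 + 134 = -32/109 + 134 = 14574/109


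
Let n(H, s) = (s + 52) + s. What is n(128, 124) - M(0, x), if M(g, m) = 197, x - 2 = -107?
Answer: 103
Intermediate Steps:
x = -105 (x = 2 - 107 = -105)
n(H, s) = 52 + 2*s (n(H, s) = (52 + s) + s = 52 + 2*s)
n(128, 124) - M(0, x) = (52 + 2*124) - 1*197 = (52 + 248) - 197 = 300 - 197 = 103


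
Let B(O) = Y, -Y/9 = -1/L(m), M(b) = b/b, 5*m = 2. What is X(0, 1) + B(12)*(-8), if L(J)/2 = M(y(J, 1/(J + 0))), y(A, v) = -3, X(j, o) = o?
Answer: -35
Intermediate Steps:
m = ⅖ (m = (⅕)*2 = ⅖ ≈ 0.40000)
M(b) = 1
L(J) = 2 (L(J) = 2*1 = 2)
Y = 9/2 (Y = -(-9)/2 = -9*(-½) = 9/2 ≈ 4.5000)
B(O) = 9/2
X(0, 1) + B(12)*(-8) = 1 + (9/2)*(-8) = 1 - 36 = -35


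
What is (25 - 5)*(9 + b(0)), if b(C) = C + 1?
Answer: 200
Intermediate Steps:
b(C) = 1 + C
(25 - 5)*(9 + b(0)) = (25 - 5)*(9 + (1 + 0)) = 20*(9 + 1) = 20*10 = 200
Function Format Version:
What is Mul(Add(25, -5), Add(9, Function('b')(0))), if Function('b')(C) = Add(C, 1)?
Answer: 200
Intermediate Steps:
Function('b')(C) = Add(1, C)
Mul(Add(25, -5), Add(9, Function('b')(0))) = Mul(Add(25, -5), Add(9, Add(1, 0))) = Mul(20, Add(9, 1)) = Mul(20, 10) = 200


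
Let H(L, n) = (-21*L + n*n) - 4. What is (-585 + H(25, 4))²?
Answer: 1205604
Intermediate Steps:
H(L, n) = -4 + n² - 21*L (H(L, n) = (-21*L + n²) - 4 = (n² - 21*L) - 4 = -4 + n² - 21*L)
(-585 + H(25, 4))² = (-585 + (-4 + 4² - 21*25))² = (-585 + (-4 + 16 - 525))² = (-585 - 513)² = (-1098)² = 1205604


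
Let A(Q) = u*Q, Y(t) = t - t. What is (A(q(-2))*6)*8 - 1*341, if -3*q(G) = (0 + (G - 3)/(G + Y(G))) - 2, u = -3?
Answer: -317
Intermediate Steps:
Y(t) = 0
q(G) = ⅔ - (-3 + G)/(3*G) (q(G) = -((0 + (G - 3)/(G + 0)) - 2)/3 = -((0 + (-3 + G)/G) - 2)/3 = -((-3 + G)/G - 2)/3 = -(-2 + (-3 + G)/G)/3 = ⅔ - (-3 + G)/(3*G))
A(Q) = -3*Q
(A(q(-2))*6)*8 - 1*341 = (-(3 - 2)/(-2)*6)*8 - 1*341 = (-(-1)/2*6)*8 - 341 = (-3*(-⅙)*6)*8 - 341 = ((½)*6)*8 - 341 = 3*8 - 341 = 24 - 341 = -317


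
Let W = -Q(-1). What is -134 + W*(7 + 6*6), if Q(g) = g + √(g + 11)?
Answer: -91 - 43*√10 ≈ -226.98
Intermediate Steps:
Q(g) = g + √(11 + g)
W = 1 - √10 (W = -(-1 + √(11 - 1)) = -(-1 + √10) = 1 - √10 ≈ -2.1623)
-134 + W*(7 + 6*6) = -134 + (1 - √10)*(7 + 6*6) = -134 + (1 - √10)*(7 + 36) = -134 + (1 - √10)*43 = -134 + (43 - 43*√10) = -91 - 43*√10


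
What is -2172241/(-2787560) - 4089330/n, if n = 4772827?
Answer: -1031522239493/13304541632120 ≈ -0.077532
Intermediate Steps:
-2172241/(-2787560) - 4089330/n = -2172241/(-2787560) - 4089330/4772827 = -2172241*(-1/2787560) - 4089330*1/4772827 = 2172241/2787560 - 4089330/4772827 = -1031522239493/13304541632120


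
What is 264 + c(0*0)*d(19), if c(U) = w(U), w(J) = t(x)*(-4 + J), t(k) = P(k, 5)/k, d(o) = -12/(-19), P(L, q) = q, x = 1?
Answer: 4776/19 ≈ 251.37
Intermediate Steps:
d(o) = 12/19 (d(o) = -12*(-1/19) = 12/19)
t(k) = 5/k
w(J) = -20 + 5*J (w(J) = (5/1)*(-4 + J) = (5*1)*(-4 + J) = 5*(-4 + J) = -20 + 5*J)
c(U) = -20 + 5*U
264 + c(0*0)*d(19) = 264 + (-20 + 5*(0*0))*(12/19) = 264 + (-20 + 5*0)*(12/19) = 264 + (-20 + 0)*(12/19) = 264 - 20*12/19 = 264 - 240/19 = 4776/19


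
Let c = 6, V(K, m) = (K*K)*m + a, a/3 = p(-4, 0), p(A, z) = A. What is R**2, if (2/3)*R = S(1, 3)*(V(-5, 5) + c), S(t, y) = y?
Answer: 1147041/4 ≈ 2.8676e+5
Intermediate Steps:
a = -12 (a = 3*(-4) = -12)
V(K, m) = -12 + m*K**2 (V(K, m) = (K*K)*m - 12 = K**2*m - 12 = m*K**2 - 12 = -12 + m*K**2)
R = 1071/2 (R = 3*(3*((-12 + 5*(-5)**2) + 6))/2 = 3*(3*((-12 + 5*25) + 6))/2 = 3*(3*((-12 + 125) + 6))/2 = 3*(3*(113 + 6))/2 = 3*(3*119)/2 = (3/2)*357 = 1071/2 ≈ 535.50)
R**2 = (1071/2)**2 = 1147041/4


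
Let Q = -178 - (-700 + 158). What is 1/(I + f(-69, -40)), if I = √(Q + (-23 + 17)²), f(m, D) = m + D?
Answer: -1/89 ≈ -0.011236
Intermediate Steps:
Q = 364 (Q = -178 - 1*(-542) = -178 + 542 = 364)
f(m, D) = D + m
I = 20 (I = √(364 + (-23 + 17)²) = √(364 + (-6)²) = √(364 + 36) = √400 = 20)
1/(I + f(-69, -40)) = 1/(20 + (-40 - 69)) = 1/(20 - 109) = 1/(-89) = -1/89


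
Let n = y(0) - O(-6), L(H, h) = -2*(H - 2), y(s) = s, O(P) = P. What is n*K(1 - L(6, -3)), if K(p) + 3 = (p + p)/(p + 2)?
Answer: -90/11 ≈ -8.1818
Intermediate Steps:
L(H, h) = 4 - 2*H (L(H, h) = -2*(-2 + H) = 4 - 2*H)
K(p) = -3 + 2*p/(2 + p) (K(p) = -3 + (p + p)/(p + 2) = -3 + (2*p)/(2 + p) = -3 + 2*p/(2 + p))
n = 6 (n = 0 - 1*(-6) = 0 + 6 = 6)
n*K(1 - L(6, -3)) = 6*((-6 - (1 - (4 - 2*6)))/(2 + (1 - (4 - 2*6)))) = 6*((-6 - (1 - (4 - 12)))/(2 + (1 - (4 - 12)))) = 6*((-6 - (1 - 1*(-8)))/(2 + (1 - 1*(-8)))) = 6*((-6 - (1 + 8))/(2 + (1 + 8))) = 6*((-6 - 1*9)/(2 + 9)) = 6*((-6 - 9)/11) = 6*((1/11)*(-15)) = 6*(-15/11) = -90/11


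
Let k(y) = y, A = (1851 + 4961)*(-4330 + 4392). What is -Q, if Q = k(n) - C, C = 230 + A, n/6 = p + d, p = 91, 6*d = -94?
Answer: 422122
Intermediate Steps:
d = -47/3 (d = (1/6)*(-94) = -47/3 ≈ -15.667)
n = 452 (n = 6*(91 - 47/3) = 6*(226/3) = 452)
A = 422344 (A = 6812*62 = 422344)
C = 422574 (C = 230 + 422344 = 422574)
Q = -422122 (Q = 452 - 1*422574 = 452 - 422574 = -422122)
-Q = -1*(-422122) = 422122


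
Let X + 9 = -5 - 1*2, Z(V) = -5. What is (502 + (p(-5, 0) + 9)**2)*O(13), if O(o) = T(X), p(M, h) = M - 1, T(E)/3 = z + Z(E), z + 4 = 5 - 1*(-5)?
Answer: 1533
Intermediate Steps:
z = 6 (z = -4 + (5 - 1*(-5)) = -4 + (5 + 5) = -4 + 10 = 6)
X = -16 (X = -9 + (-5 - 1*2) = -9 + (-5 - 2) = -9 - 7 = -16)
T(E) = 3 (T(E) = 3*(6 - 5) = 3*1 = 3)
p(M, h) = -1 + M
O(o) = 3
(502 + (p(-5, 0) + 9)**2)*O(13) = (502 + ((-1 - 5) + 9)**2)*3 = (502 + (-6 + 9)**2)*3 = (502 + 3**2)*3 = (502 + 9)*3 = 511*3 = 1533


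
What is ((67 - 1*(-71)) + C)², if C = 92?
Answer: 52900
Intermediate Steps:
((67 - 1*(-71)) + C)² = ((67 - 1*(-71)) + 92)² = ((67 + 71) + 92)² = (138 + 92)² = 230² = 52900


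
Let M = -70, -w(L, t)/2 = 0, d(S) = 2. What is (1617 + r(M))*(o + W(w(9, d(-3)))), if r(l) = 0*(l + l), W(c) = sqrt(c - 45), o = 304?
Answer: 491568 + 4851*I*sqrt(5) ≈ 4.9157e+5 + 10847.0*I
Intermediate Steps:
w(L, t) = 0 (w(L, t) = -2*0 = 0)
W(c) = sqrt(-45 + c)
r(l) = 0 (r(l) = 0*(2*l) = 0)
(1617 + r(M))*(o + W(w(9, d(-3)))) = (1617 + 0)*(304 + sqrt(-45 + 0)) = 1617*(304 + sqrt(-45)) = 1617*(304 + 3*I*sqrt(5)) = 491568 + 4851*I*sqrt(5)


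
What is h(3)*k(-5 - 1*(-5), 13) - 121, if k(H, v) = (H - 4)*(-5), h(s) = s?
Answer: -61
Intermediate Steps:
k(H, v) = 20 - 5*H (k(H, v) = (-4 + H)*(-5) = 20 - 5*H)
h(3)*k(-5 - 1*(-5), 13) - 121 = 3*(20 - 5*(-5 - 1*(-5))) - 121 = 3*(20 - 5*(-5 + 5)) - 121 = 3*(20 - 5*0) - 121 = 3*(20 + 0) - 121 = 3*20 - 121 = 60 - 121 = -61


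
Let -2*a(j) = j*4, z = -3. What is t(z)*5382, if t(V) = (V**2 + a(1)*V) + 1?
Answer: 86112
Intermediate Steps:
a(j) = -2*j (a(j) = -j*4/2 = -2*j)
t(V) = 1 + V**2 - 2*V (t(V) = (V**2 + (-2*1)*V) + 1 = (V**2 - 2*V) + 1 = 1 + V**2 - 2*V)
t(z)*5382 = (1 + (-3)**2 - 2*(-3))*5382 = (1 + 9 + 6)*5382 = 16*5382 = 86112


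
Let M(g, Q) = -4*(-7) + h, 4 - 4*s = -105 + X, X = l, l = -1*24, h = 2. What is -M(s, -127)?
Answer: -30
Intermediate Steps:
l = -24
X = -24
s = 133/4 (s = 1 - (-105 - 24)/4 = 1 - ¼*(-129) = 1 + 129/4 = 133/4 ≈ 33.250)
M(g, Q) = 30 (M(g, Q) = -4*(-7) + 2 = 28 + 2 = 30)
-M(s, -127) = -1*30 = -30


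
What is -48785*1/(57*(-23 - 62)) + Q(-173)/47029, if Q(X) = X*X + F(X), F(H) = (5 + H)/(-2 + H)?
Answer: 12196602106/1139277525 ≈ 10.706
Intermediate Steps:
F(H) = (5 + H)/(-2 + H)
Q(X) = X**2 + (5 + X)/(-2 + X) (Q(X) = X*X + (5 + X)/(-2 + X) = X**2 + (5 + X)/(-2 + X))
-48785*1/(57*(-23 - 62)) + Q(-173)/47029 = -48785*1/(57*(-23 - 62)) + ((5 - 173 + (-173)**2*(-2 - 173))/(-2 - 173))/47029 = -48785/((-85*57)) + ((5 - 173 + 29929*(-175))/(-175))*(1/47029) = -48785/(-4845) - (5 - 173 - 5237575)/175*(1/47029) = -48785*(-1/4845) - 1/175*(-5237743)*(1/47029) = 9757/969 + (748249/25)*(1/47029) = 9757/969 + 748249/1175725 = 12196602106/1139277525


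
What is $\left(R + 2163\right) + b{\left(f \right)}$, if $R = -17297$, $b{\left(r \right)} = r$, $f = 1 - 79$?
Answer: $-15212$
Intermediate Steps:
$f = -78$ ($f = 1 - 79 = -78$)
$\left(R + 2163\right) + b{\left(f \right)} = \left(-17297 + 2163\right) - 78 = -15134 - 78 = -15212$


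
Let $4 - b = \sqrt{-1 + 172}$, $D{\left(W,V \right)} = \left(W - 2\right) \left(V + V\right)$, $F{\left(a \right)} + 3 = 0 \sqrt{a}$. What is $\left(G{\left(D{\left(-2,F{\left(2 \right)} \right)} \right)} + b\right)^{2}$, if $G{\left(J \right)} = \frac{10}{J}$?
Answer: $\frac{27433}{144} - \frac{53 \sqrt{19}}{2} \approx 74.996$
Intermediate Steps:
$F{\left(a \right)} = -3$ ($F{\left(a \right)} = -3 + 0 \sqrt{a} = -3 + 0 = -3$)
$D{\left(W,V \right)} = 2 V \left(-2 + W\right)$ ($D{\left(W,V \right)} = \left(-2 + W\right) 2 V = 2 V \left(-2 + W\right)$)
$b = 4 - 3 \sqrt{19}$ ($b = 4 - \sqrt{-1 + 172} = 4 - \sqrt{171} = 4 - 3 \sqrt{19} \approx -9.0767$)
$\left(G{\left(D{\left(-2,F{\left(2 \right)} \right)} \right)} + b\right)^{2} = \left(\frac{10}{2 \left(-3\right) \left(-2 - 2\right)} + \left(4 - 3 \sqrt{19}\right)\right)^{2} = \left(\frac{10}{2 \left(-3\right) \left(-4\right)} + \left(4 - 3 \sqrt{19}\right)\right)^{2} = \left(\frac{10}{24} + \left(4 - 3 \sqrt{19}\right)\right)^{2} = \left(10 \cdot \frac{1}{24} + \left(4 - 3 \sqrt{19}\right)\right)^{2} = \left(\frac{5}{12} + \left(4 - 3 \sqrt{19}\right)\right)^{2} = \left(\frac{53}{12} - 3 \sqrt{19}\right)^{2}$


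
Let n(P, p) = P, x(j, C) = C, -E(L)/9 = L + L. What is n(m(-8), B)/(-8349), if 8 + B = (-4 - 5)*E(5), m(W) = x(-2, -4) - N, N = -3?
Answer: 1/8349 ≈ 0.00011977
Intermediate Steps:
E(L) = -18*L (E(L) = -9*(L + L) = -18*L)
m(W) = -1 (m(W) = -4 - 1*(-3) = -4 + 3 = -1)
B = 802 (B = -8 + (-4 - 5)*(-18*5) = -8 - 9*(-90) = -8 + 810 = 802)
n(m(-8), B)/(-8349) = -1/(-8349) = -1*(-1/8349) = 1/8349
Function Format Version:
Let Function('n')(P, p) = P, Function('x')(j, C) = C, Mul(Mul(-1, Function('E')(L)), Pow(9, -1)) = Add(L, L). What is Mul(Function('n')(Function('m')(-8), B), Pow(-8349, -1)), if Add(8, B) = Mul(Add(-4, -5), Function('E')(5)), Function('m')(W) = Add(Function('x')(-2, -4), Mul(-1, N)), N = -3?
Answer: Rational(1, 8349) ≈ 0.00011977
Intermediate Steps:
Function('E')(L) = Mul(-18, L) (Function('E')(L) = Mul(-9, Add(L, L)) = Mul(-9, Mul(2, L)) = Mul(-18, L))
Function('m')(W) = -1 (Function('m')(W) = Add(-4, Mul(-1, -3)) = Add(-4, 3) = -1)
B = 802 (B = Add(-8, Mul(Add(-4, -5), Mul(-18, 5))) = Add(-8, Mul(-9, -90)) = Add(-8, 810) = 802)
Mul(Function('n')(Function('m')(-8), B), Pow(-8349, -1)) = Mul(-1, Pow(-8349, -1)) = Mul(-1, Rational(-1, 8349)) = Rational(1, 8349)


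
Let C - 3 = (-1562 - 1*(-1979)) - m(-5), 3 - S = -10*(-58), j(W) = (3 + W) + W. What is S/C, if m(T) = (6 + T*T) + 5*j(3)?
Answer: -577/344 ≈ -1.6773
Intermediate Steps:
j(W) = 3 + 2*W
S = -577 (S = 3 - (-10)*(-58) = 3 - 1*580 = 3 - 580 = -577)
m(T) = 51 + T² (m(T) = (6 + T*T) + 5*(3 + 2*3) = (6 + T²) + 5*(3 + 6) = (6 + T²) + 5*9 = (6 + T²) + 45 = 51 + T²)
C = 344 (C = 3 + ((-1562 - 1*(-1979)) - (51 + (-5)²)) = 3 + ((-1562 + 1979) - (51 + 25)) = 3 + (417 - 1*76) = 3 + (417 - 76) = 3 + 341 = 344)
S/C = -577/344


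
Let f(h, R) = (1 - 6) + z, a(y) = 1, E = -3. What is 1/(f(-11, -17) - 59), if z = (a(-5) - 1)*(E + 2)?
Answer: -1/64 ≈ -0.015625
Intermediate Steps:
z = 0 (z = (1 - 1)*(-3 + 2) = 0*(-1) = 0)
f(h, R) = -5 (f(h, R) = (1 - 6) + 0 = -5 + 0 = -5)
1/(f(-11, -17) - 59) = 1/(-5 - 59) = 1/(-64) = -1/64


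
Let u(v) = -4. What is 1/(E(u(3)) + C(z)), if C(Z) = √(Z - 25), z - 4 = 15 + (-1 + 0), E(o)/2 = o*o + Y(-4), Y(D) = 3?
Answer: 38/1451 - I*√7/1451 ≈ 0.026189 - 0.0018234*I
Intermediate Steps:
E(o) = 6 + 2*o² (E(o) = 2*(o*o + 3) = 2*(o² + 3) = 2*(3 + o²) = 6 + 2*o²)
z = 18 (z = 4 + (15 + (-1 + 0)) = 4 + (15 - 1) = 4 + 14 = 18)
C(Z) = √(-25 + Z)
1/(E(u(3)) + C(z)) = 1/((6 + 2*(-4)²) + √(-25 + 18)) = 1/((6 + 2*16) + √(-7)) = 1/((6 + 32) + I*√7) = 1/(38 + I*√7)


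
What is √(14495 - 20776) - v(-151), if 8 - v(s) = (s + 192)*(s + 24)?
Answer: -5215 + I*√6281 ≈ -5215.0 + 79.253*I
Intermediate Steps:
v(s) = 8 - (24 + s)*(192 + s) (v(s) = 8 - (s + 192)*(s + 24) = 8 - (192 + s)*(24 + s) = 8 - (24 + s)*(192 + s))
√(14495 - 20776) - v(-151) = √(14495 - 20776) - (-4600 - 1*(-151)² - 216*(-151)) = √(-6281) - (-4600 - 1*22801 + 32616) = I*√6281 - (-4600 - 22801 + 32616) = I*√6281 - 1*5215 = I*√6281 - 5215 = -5215 + I*√6281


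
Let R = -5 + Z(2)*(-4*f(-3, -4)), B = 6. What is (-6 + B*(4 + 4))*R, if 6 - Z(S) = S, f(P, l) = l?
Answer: 2478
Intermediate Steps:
Z(S) = 6 - S
R = 59 (R = -5 + (6 - 1*2)*(-4*(-4)) = -5 + (6 - 2)*16 = -5 + 4*16 = -5 + 64 = 59)
(-6 + B*(4 + 4))*R = (-6 + 6*(4 + 4))*59 = (-6 + 6*8)*59 = (-6 + 48)*59 = 42*59 = 2478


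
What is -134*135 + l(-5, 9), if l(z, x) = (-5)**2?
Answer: -18065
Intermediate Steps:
l(z, x) = 25
-134*135 + l(-5, 9) = -134*135 + 25 = -18090 + 25 = -18065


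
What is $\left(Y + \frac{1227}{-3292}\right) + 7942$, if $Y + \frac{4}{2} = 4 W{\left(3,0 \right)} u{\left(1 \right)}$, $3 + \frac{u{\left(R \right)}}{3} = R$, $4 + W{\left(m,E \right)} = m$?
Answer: $\frac{26216261}{3292} \approx 7963.6$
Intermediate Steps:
$W{\left(m,E \right)} = -4 + m$
$u{\left(R \right)} = -9 + 3 R$
$Y = 22$ ($Y = -2 + 4 \left(-4 + 3\right) \left(-9 + 3 \cdot 1\right) = -2 + 4 \left(-1\right) \left(-9 + 3\right) = -2 - -24 = -2 + 24 = 22$)
$\left(Y + \frac{1227}{-3292}\right) + 7942 = \left(22 + \frac{1227}{-3292}\right) + 7942 = \left(22 + 1227 \left(- \frac{1}{3292}\right)\right) + 7942 = \left(22 - \frac{1227}{3292}\right) + 7942 = \frac{71197}{3292} + 7942 = \frac{26216261}{3292}$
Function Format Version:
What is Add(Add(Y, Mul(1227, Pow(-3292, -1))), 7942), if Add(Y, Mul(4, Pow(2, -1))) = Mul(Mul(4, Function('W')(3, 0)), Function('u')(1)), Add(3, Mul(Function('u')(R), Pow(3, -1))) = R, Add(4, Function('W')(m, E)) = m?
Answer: Rational(26216261, 3292) ≈ 7963.6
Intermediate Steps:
Function('W')(m, E) = Add(-4, m)
Function('u')(R) = Add(-9, Mul(3, R))
Y = 22 (Y = Add(-2, Mul(Mul(4, Add(-4, 3)), Add(-9, Mul(3, 1)))) = Add(-2, Mul(Mul(4, -1), Add(-9, 3))) = Add(-2, Mul(-4, -6)) = Add(-2, 24) = 22)
Add(Add(Y, Mul(1227, Pow(-3292, -1))), 7942) = Add(Add(22, Mul(1227, Pow(-3292, -1))), 7942) = Add(Add(22, Mul(1227, Rational(-1, 3292))), 7942) = Add(Add(22, Rational(-1227, 3292)), 7942) = Add(Rational(71197, 3292), 7942) = Rational(26216261, 3292)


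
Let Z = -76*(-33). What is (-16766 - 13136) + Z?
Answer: -27394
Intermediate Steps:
Z = 2508
(-16766 - 13136) + Z = (-16766 - 13136) + 2508 = -29902 + 2508 = -27394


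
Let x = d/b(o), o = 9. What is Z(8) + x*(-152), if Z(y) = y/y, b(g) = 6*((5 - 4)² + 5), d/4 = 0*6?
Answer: 1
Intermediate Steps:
d = 0 (d = 4*(0*6) = 4*0 = 0)
b(g) = 36 (b(g) = 6*(1² + 5) = 6*(1 + 5) = 6*6 = 36)
Z(y) = 1
x = 0 (x = 0/36 = 0*(1/36) = 0)
Z(8) + x*(-152) = 1 + 0*(-152) = 1 + 0 = 1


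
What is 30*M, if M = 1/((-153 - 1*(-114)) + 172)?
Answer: 30/133 ≈ 0.22556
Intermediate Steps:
M = 1/133 (M = 1/((-153 + 114) + 172) = 1/(-39 + 172) = 1/133 ≈ 0.0075188)
30*M = 30*(1/133) = 30/133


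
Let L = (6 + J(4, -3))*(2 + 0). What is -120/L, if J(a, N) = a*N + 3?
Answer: 20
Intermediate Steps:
J(a, N) = 3 + N*a (J(a, N) = N*a + 3 = 3 + N*a)
L = -6 (L = (6 + (3 - 3*4))*(2 + 0) = (6 + (3 - 12))*2 = (6 - 9)*2 = -3*2 = -6)
-120/L = -120/(-6) = -120*(-⅙) = 20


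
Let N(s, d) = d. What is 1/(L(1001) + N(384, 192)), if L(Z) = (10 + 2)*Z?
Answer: 1/12204 ≈ 8.1940e-5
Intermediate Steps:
L(Z) = 12*Z
1/(L(1001) + N(384, 192)) = 1/(12*1001 + 192) = 1/(12012 + 192) = 1/12204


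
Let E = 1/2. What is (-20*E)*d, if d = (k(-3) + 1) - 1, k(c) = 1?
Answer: -10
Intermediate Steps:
E = 1/2 ≈ 0.50000
d = 1 (d = (1 + 1) - 1 = 2 - 1 = 1)
(-20*E)*d = -20*1/2*1 = -10*1 = -10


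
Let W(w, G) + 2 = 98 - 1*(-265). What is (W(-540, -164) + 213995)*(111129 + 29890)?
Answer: 30228268764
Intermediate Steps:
W(w, G) = 361 (W(w, G) = -2 + (98 - 1*(-265)) = -2 + (98 + 265) = -2 + 363 = 361)
(W(-540, -164) + 213995)*(111129 + 29890) = (361 + 213995)*(111129 + 29890) = 214356*141019 = 30228268764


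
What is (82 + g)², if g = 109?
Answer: 36481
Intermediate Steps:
(82 + g)² = (82 + 109)² = 191² = 36481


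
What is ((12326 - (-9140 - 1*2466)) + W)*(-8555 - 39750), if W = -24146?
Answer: 10337270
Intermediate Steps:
((12326 - (-9140 - 1*2466)) + W)*(-8555 - 39750) = ((12326 - (-9140 - 1*2466)) - 24146)*(-8555 - 39750) = ((12326 - (-9140 - 2466)) - 24146)*(-48305) = ((12326 - 1*(-11606)) - 24146)*(-48305) = ((12326 + 11606) - 24146)*(-48305) = (23932 - 24146)*(-48305) = -214*(-48305) = 10337270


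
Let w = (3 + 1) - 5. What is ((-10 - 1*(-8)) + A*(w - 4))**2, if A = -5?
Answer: 529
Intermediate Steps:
w = -1 (w = 4 - 5 = -1)
((-10 - 1*(-8)) + A*(w - 4))**2 = ((-10 - 1*(-8)) - 5*(-1 - 4))**2 = ((-10 + 8) - 5*(-5))**2 = (-2 + 25)**2 = 23**2 = 529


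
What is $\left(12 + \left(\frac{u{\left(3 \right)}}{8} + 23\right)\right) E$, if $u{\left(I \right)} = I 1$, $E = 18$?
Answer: $\frac{2547}{4} \approx 636.75$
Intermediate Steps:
$u{\left(I \right)} = I$
$\left(12 + \left(\frac{u{\left(3 \right)}}{8} + 23\right)\right) E = \left(12 + \left(\frac{3}{8} + 23\right)\right) 18 = \left(12 + \frac{187}{8}\right) 18 = \frac{283}{8} \cdot 18 = \frac{2547}{4}$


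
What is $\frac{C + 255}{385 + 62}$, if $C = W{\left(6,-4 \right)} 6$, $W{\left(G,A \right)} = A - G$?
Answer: $\frac{65}{149} \approx 0.43624$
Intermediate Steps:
$C = -60$ ($C = \left(-4 - 6\right) 6 = \left(-10\right) 6 = -60$)
$\frac{C + 255}{385 + 62} = \frac{-60 + 255}{385 + 62} = \frac{195}{447} = 195 \cdot \frac{1}{447} = \frac{65}{149}$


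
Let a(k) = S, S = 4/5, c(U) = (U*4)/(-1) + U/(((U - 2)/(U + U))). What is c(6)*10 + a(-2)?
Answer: -296/5 ≈ -59.200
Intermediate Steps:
c(U) = -4*U + 2*U²/(-2 + U) (c(U) = (4*U)*(-1) + U/(((-2 + U)/((2*U)))) = -4*U + U/(((-2 + U)*(1/(2*U)))) = -4*U + U/(((-2 + U)/(2*U))) = -4*U + U*(2*U/(-2 + U)) = -4*U + 2*U²/(-2 + U))
S = ⅘ (S = 4*(⅕) = ⅘ ≈ 0.80000)
a(k) = ⅘
c(6)*10 + a(-2) = (2*6*(4 - 1*6)/(-2 + 6))*10 + ⅘ = (2*6*(4 - 6)/4)*10 + ⅘ = (2*6*(¼)*(-2))*10 + ⅘ = -6*10 + ⅘ = -60 + ⅘ = -296/5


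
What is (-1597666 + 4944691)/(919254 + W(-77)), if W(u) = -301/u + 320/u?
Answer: 257720925/70782539 ≈ 3.6410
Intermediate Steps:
W(u) = 19/u
(-1597666 + 4944691)/(919254 + W(-77)) = (-1597666 + 4944691)/(919254 + 19/(-77)) = 3347025/(919254 + 19*(-1/77)) = 3347025/(919254 - 19/77) = 3347025/(70782539/77) = 3347025*(77/70782539) = 257720925/70782539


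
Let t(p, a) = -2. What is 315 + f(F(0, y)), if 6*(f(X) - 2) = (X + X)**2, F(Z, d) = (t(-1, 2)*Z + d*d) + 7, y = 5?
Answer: 2999/3 ≈ 999.67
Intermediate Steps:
F(Z, d) = 7 + d**2 - 2*Z (F(Z, d) = (-2*Z + d*d) + 7 = (-2*Z + d**2) + 7 = (d**2 - 2*Z) + 7 = 7 + d**2 - 2*Z)
f(X) = 2 + 2*X**2/3 (f(X) = 2 + (X + X)**2/6 = 2 + (2*X)**2/6 = 2 + (4*X**2)/6 = 2 + 2*X**2/3)
315 + f(F(0, y)) = 315 + (2 + 2*(7 + 5**2 - 2*0)**2/3) = 315 + (2 + 2*(7 + 25 + 0)**2/3) = 315 + (2 + (2/3)*32**2) = 315 + (2 + (2/3)*1024) = 315 + (2 + 2048/3) = 315 + 2054/3 = 2999/3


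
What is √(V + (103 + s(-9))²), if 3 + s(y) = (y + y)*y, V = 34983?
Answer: √103627 ≈ 321.91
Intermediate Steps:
s(y) = -3 + 2*y² (s(y) = -3 + (y + y)*y = -3 + (2*y)*y = -3 + 2*y²)
√(V + (103 + s(-9))²) = √(34983 + (103 + (-3 + 2*(-9)²))²) = √(34983 + (103 + (-3 + 2*81))²) = √(34983 + (103 + (-3 + 162))²) = √(34983 + (103 + 159)²) = √(34983 + 262²) = √(34983 + 68644) = √103627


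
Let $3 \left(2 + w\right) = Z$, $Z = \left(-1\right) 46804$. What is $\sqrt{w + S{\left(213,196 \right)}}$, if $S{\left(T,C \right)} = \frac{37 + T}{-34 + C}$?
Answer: $\frac{i \sqrt{1263745}}{9} \approx 124.91 i$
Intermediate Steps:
$Z = -46804$
$S{\left(T,C \right)} = \frac{37 + T}{-34 + C}$
$w = - \frac{46810}{3}$ ($w = -2 + \frac{1}{3} \left(-46804\right) = -2 - \frac{46804}{3} = - \frac{46810}{3} \approx -15603.0$)
$\sqrt{w + S{\left(213,196 \right)}} = \sqrt{- \frac{46810}{3} + \frac{37 + 213}{-34 + 196}} = \sqrt{- \frac{46810}{3} + \frac{1}{162} \cdot 250} = \sqrt{- \frac{46810}{3} + \frac{125}{81}} = \sqrt{- \frac{1263745}{81}} = \frac{i \sqrt{1263745}}{9}$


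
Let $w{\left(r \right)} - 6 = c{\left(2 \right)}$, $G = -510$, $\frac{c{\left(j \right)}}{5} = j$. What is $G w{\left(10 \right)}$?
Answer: $-8160$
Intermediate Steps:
$c{\left(j \right)} = 5 j$
$w{\left(r \right)} = 16$ ($w{\left(r \right)} = 6 + 5 \cdot 2 = 6 + 10 = 16$)
$G w{\left(10 \right)} = \left(-510\right) 16 = -8160$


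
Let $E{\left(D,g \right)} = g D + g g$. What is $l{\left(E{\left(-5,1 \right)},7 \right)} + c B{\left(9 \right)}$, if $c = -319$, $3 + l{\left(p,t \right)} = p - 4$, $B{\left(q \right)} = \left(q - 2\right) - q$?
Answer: $627$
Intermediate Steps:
$B{\left(q \right)} = -2$ ($B{\left(q \right)} = \left(-2 + q\right) - q = -2$)
$E{\left(D,g \right)} = g^{2} + D g$ ($E{\left(D,g \right)} = D g + g^{2} = g^{2} + D g$)
$l{\left(p,t \right)} = -7 + p$ ($l{\left(p,t \right)} = -3 + \left(p - 4\right) = -3 + \left(-4 + p\right) = -7 + p$)
$l{\left(E{\left(-5,1 \right)},7 \right)} + c B{\left(9 \right)} = \left(-7 + 1 \left(-5 + 1\right)\right) - -638 = \left(-7 + 1 \left(-4\right)\right) + 638 = \left(-7 - 4\right) + 638 = -11 + 638 = 627$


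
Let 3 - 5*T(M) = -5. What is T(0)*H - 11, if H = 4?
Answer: -23/5 ≈ -4.6000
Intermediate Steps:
T(M) = 8/5 (T(M) = 3/5 - 1/5*(-5) = 3/5 + 1 = 8/5)
T(0)*H - 11 = (8/5)*4 - 11 = 32/5 - 11 = -23/5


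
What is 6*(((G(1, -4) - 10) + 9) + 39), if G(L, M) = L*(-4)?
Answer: 204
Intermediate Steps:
G(L, M) = -4*L
6*(((G(1, -4) - 10) + 9) + 39) = 6*(((-4*1 - 10) + 9) + 39) = 6*(((-4 - 10) + 9) + 39) = 6*((-14 + 9) + 39) = 6*(-5 + 39) = 6*34 = 204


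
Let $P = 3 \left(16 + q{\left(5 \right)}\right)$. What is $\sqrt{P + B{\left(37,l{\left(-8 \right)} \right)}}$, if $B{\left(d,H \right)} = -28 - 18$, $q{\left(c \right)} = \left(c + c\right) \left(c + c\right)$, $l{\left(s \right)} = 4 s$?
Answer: $\sqrt{302} \approx 17.378$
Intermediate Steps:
$q{\left(c \right)} = 4 c^{2}$ ($q{\left(c \right)} = 2 c 2 c = 4 c^{2}$)
$B{\left(d,H \right)} = -46$
$P = 348$ ($P = 3 \left(16 + 4 \cdot 5^{2}\right) = 3 \left(16 + 4 \cdot 25\right) = 3 \left(16 + 100\right) = 3 \cdot 116 = 348$)
$\sqrt{P + B{\left(37,l{\left(-8 \right)} \right)}} = \sqrt{348 - 46} = \sqrt{302}$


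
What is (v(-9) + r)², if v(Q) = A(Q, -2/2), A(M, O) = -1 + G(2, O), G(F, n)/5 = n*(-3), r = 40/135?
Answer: 148996/729 ≈ 204.38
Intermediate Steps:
r = 8/27 (r = 40*(1/135) = 8/27 ≈ 0.29630)
G(F, n) = -15*n (G(F, n) = 5*(n*(-3)) = 5*(-3*n) = -15*n)
A(M, O) = -1 - 15*O
v(Q) = 14 (v(Q) = -1 - (-30)/2 = -1 - 15*(-1) = -1 + 15 = 14)
(v(-9) + r)² = (14 + 8/27)² = (386/27)² = 148996/729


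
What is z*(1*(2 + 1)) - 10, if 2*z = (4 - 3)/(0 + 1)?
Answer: -17/2 ≈ -8.5000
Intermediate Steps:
z = 1/2 (z = ((4 - 3)/(0 + 1))/2 = (1/1)/2 = (1*1)/2 = (1/2)*1 = 1/2 ≈ 0.50000)
z*(1*(2 + 1)) - 10 = (1*(2 + 1))/2 - 10 = (1*3)/2 - 10 = (1/2)*3 - 10 = 3/2 - 10 = -17/2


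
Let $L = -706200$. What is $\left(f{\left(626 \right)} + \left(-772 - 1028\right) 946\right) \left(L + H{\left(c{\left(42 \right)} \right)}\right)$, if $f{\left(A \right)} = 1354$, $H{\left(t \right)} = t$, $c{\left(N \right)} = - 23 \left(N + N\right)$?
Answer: $1204848358872$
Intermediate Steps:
$c{\left(N \right)} = - 46 N$ ($c{\left(N \right)} = - 23 \cdot 2 N = - 46 N$)
$\left(f{\left(626 \right)} + \left(-772 - 1028\right) 946\right) \left(L + H{\left(c{\left(42 \right)} \right)}\right) = \left(1354 + \left(-772 - 1028\right) 946\right) \left(-706200 - 1932\right) = \left(1354 - 1702800\right) \left(-706200 - 1932\right) = \left(1354 - 1702800\right) \left(-708132\right) = \left(-1701446\right) \left(-708132\right) = 1204848358872$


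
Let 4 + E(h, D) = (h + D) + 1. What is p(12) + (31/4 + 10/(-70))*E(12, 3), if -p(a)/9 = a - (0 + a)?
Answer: 639/7 ≈ 91.286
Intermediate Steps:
E(h, D) = -3 + D + h (E(h, D) = -4 + ((h + D) + 1) = -4 + ((D + h) + 1) = -4 + (1 + D + h) = -3 + D + h)
p(a) = 0 (p(a) = -9*(a - (0 + a)) = -9*(a - a) = -9*0 = 0)
p(12) + (31/4 + 10/(-70))*E(12, 3) = 0 + (31/4 + 10/(-70))*(-3 + 3 + 12) = 0 + (31*(¼) + 10*(-1/70))*12 = 0 + (31/4 - ⅐)*12 = 0 + (213/28)*12 = 0 + 639/7 = 639/7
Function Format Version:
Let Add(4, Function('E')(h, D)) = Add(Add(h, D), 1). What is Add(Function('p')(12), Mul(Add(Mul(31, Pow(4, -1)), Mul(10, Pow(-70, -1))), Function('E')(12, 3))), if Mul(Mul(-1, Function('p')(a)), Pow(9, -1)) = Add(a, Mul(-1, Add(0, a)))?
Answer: Rational(639, 7) ≈ 91.286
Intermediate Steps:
Function('E')(h, D) = Add(-3, D, h) (Function('E')(h, D) = Add(-4, Add(Add(h, D), 1)) = Add(-4, Add(Add(D, h), 1)) = Add(-4, Add(1, D, h)) = Add(-3, D, h))
Function('p')(a) = 0 (Function('p')(a) = Mul(-9, Add(a, Mul(-1, Add(0, a)))) = Mul(-9, Add(a, Mul(-1, a))) = Mul(-9, 0) = 0)
Add(Function('p')(12), Mul(Add(Mul(31, Pow(4, -1)), Mul(10, Pow(-70, -1))), Function('E')(12, 3))) = Add(0, Mul(Add(Mul(31, Pow(4, -1)), Mul(10, Pow(-70, -1))), Add(-3, 3, 12))) = Add(0, Mul(Add(Mul(31, Rational(1, 4)), Mul(10, Rational(-1, 70))), 12)) = Add(0, Mul(Add(Rational(31, 4), Rational(-1, 7)), 12)) = Add(0, Mul(Rational(213, 28), 12)) = Add(0, Rational(639, 7)) = Rational(639, 7)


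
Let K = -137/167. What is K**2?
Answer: 18769/27889 ≈ 0.67299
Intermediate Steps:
K = -137/167 (K = -137*1/167 = -137/167 ≈ -0.82036)
K**2 = (-137/167)**2 = 18769/27889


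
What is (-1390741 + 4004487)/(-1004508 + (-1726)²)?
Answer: 1306873/987284 ≈ 1.3237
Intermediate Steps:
(-1390741 + 4004487)/(-1004508 + (-1726)²) = 2613746/(-1004508 + 2979076) = 2613746/1974568 = 2613746*(1/1974568) = 1306873/987284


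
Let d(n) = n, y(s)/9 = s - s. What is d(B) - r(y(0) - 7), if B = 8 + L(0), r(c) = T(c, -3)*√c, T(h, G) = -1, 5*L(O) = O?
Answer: 8 + I*√7 ≈ 8.0 + 2.6458*I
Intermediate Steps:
L(O) = O/5
y(s) = 0 (y(s) = 9*(s - s) = 9*0 = 0)
r(c) = -√c
B = 8 (B = 8 + (⅕)*0 = 8 + 0 = 8)
d(B) - r(y(0) - 7) = 8 - (-1)*√(0 - 7) = 8 - (-1)*√(-7) = 8 - (-1)*I*√7 = 8 + I*√7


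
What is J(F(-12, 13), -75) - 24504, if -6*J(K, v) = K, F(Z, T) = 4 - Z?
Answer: -73520/3 ≈ -24507.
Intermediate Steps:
J(K, v) = -K/6
J(F(-12, 13), -75) - 24504 = -(4 - 1*(-12))/6 - 24504 = -(4 + 12)/6 - 24504 = -⅙*16 - 24504 = -8/3 - 24504 = -73520/3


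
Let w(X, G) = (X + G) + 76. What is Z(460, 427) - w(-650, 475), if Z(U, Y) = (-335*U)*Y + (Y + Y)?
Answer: -65799747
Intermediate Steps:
w(X, G) = 76 + G + X (w(X, G) = (G + X) + 76 = 76 + G + X)
Z(U, Y) = 2*Y - 335*U*Y (Z(U, Y) = -335*U*Y + 2*Y = 2*Y - 335*U*Y)
Z(460, 427) - w(-650, 475) = 427*(2 - 335*460) - (76 + 475 - 650) = 427*(2 - 154100) - 1*(-99) = 427*(-154098) + 99 = -65799846 + 99 = -65799747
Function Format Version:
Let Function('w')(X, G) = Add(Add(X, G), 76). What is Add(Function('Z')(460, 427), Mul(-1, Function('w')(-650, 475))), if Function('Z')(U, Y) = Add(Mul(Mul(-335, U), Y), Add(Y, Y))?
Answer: -65799747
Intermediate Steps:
Function('w')(X, G) = Add(76, G, X) (Function('w')(X, G) = Add(Add(G, X), 76) = Add(76, G, X))
Function('Z')(U, Y) = Add(Mul(2, Y), Mul(-335, U, Y)) (Function('Z')(U, Y) = Add(Mul(-335, U, Y), Mul(2, Y)) = Add(Mul(2, Y), Mul(-335, U, Y)))
Add(Function('Z')(460, 427), Mul(-1, Function('w')(-650, 475))) = Add(Mul(427, Add(2, Mul(-335, 460))), Mul(-1, Add(76, 475, -650))) = Add(Mul(427, Add(2, -154100)), Mul(-1, -99)) = Add(Mul(427, -154098), 99) = Add(-65799846, 99) = -65799747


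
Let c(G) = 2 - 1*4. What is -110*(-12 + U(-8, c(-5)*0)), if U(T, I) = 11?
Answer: 110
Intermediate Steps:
c(G) = -2 (c(G) = 2 - 4 = -2)
-110*(-12 + U(-8, c(-5)*0)) = -110*(-12 + 11) = -110*(-1) = 110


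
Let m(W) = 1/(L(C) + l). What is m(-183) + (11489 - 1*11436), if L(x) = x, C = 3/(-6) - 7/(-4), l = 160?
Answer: 34189/645 ≈ 53.006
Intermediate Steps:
C = 5/4 (C = 3*(-1/6) - 7*(-1/4) = -1/2 + 7/4 = 5/4 ≈ 1.2500)
m(W) = 4/645 (m(W) = 1/(5/4 + 160) = 1/(645/4) = 4/645)
m(-183) + (11489 - 1*11436) = 4/645 + (11489 - 1*11436) = 4/645 + (11489 - 11436) = 4/645 + 53 = 34189/645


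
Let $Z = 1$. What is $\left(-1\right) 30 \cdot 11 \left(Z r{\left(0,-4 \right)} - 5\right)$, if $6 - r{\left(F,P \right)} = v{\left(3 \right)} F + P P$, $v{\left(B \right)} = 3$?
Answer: $4950$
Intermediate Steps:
$r{\left(F,P \right)} = 6 - P^{2} - 3 F$ ($r{\left(F,P \right)} = 6 - \left(3 F + P P\right) = 6 - \left(3 F + P^{2}\right) = 6 - \left(P^{2} + 3 F\right) = 6 - P^{2} - 3 F$)
$\left(-1\right) 30 \cdot 11 \left(Z r{\left(0,-4 \right)} - 5\right) = \left(-1\right) 30 \cdot 11 \left(1 \left(6 - \left(-4\right)^{2} - 0\right) - 5\right) = \left(-30\right) 11 \left(1 \left(6 - 16 + 0\right) - 5\right) = - 330 \left(1 \left(6 - 16 + 0\right) - 5\right) = - 330 \left(1 \left(-10\right) - 5\right) = - 330 \left(-10 - 5\right) = \left(-330\right) \left(-15\right) = 4950$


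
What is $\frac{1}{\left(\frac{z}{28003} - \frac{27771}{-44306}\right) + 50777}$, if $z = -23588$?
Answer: $\frac{1240700918}{62998803094671} \approx 1.9694 \cdot 10^{-5}$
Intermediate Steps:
$\frac{1}{\left(\frac{z}{28003} - \frac{27771}{-44306}\right) + 50777} = \frac{1}{\left(- \frac{23588}{28003} - \frac{27771}{-44306}\right) + 50777} = \frac{1}{\left(\left(-23588\right) \frac{1}{28003} - - \frac{27771}{44306}\right) + 50777} = \frac{1}{\left(- \frac{23588}{28003} + \frac{27771}{44306}\right) + 50777} = \frac{1}{- \frac{267418615}{1240700918} + 50777} = \frac{1}{\frac{62998803094671}{1240700918}} = \frac{1240700918}{62998803094671}$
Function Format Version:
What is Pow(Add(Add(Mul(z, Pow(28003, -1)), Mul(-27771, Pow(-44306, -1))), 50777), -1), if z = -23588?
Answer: Rational(1240700918, 62998803094671) ≈ 1.9694e-5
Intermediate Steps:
Pow(Add(Add(Mul(z, Pow(28003, -1)), Mul(-27771, Pow(-44306, -1))), 50777), -1) = Pow(Add(Add(Mul(-23588, Pow(28003, -1)), Mul(-27771, Pow(-44306, -1))), 50777), -1) = Pow(Add(Add(Mul(-23588, Rational(1, 28003)), Mul(-27771, Rational(-1, 44306))), 50777), -1) = Pow(Add(Add(Rational(-23588, 28003), Rational(27771, 44306)), 50777), -1) = Pow(Add(Rational(-267418615, 1240700918), 50777), -1) = Pow(Rational(62998803094671, 1240700918), -1) = Rational(1240700918, 62998803094671)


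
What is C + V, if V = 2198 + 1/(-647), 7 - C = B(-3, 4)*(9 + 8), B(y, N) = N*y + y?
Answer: 1591619/647 ≈ 2460.0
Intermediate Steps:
B(y, N) = y + N*y
C = 262 (C = 7 - (-3*(1 + 4))*(9 + 8) = 7 - (-3*5)*17 = 7 - (-15)*17 = 7 - 1*(-255) = 7 + 255 = 262)
V = 1422105/647 (V = 2198 - 1/647 = 1422105/647 ≈ 2198.0)
C + V = 262 + 1422105/647 = 1591619/647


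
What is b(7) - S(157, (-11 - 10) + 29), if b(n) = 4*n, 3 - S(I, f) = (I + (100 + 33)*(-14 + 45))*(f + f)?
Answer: 68505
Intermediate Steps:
S(I, f) = 3 - 2*f*(4123 + I) (S(I, f) = 3 - (I + (100 + 33)*(-14 + 45))*(f + f) = 3 - (I + 133*31)*2*f = 3 - (I + 4123)*2*f = 3 - (4123 + I)*2*f = 3 - 2*f*(4123 + I))
b(7) - S(157, (-11 - 10) + 29) = 4*7 - (3 - 8246*((-11 - 10) + 29) - 2*157*((-11 - 10) + 29)) = 28 - (3 - 8246*(-21 + 29) - 2*157*(-21 + 29)) = 28 - (3 - 8246*8 - 2*157*8) = 28 - (3 - 65968 - 2512) = 28 - 1*(-68477) = 28 + 68477 = 68505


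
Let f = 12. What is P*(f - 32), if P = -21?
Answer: 420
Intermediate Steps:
P*(f - 32) = -21*(12 - 32) = -21*(-20) = 420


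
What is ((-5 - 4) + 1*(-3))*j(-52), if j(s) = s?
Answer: 624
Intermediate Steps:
((-5 - 4) + 1*(-3))*j(-52) = ((-5 - 4) + 1*(-3))*(-52) = (-9 - 3)*(-52) = -12*(-52) = 624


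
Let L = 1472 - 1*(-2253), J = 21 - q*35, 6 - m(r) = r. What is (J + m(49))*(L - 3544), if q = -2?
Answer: 8688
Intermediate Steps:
m(r) = 6 - r
J = 91 (J = 21 - 1*(-2)*35 = 21 + 2*35 = 21 + 70 = 91)
L = 3725 (L = 1472 + 2253 = 3725)
(J + m(49))*(L - 3544) = (91 + (6 - 1*49))*(3725 - 3544) = (91 + (6 - 49))*181 = (91 - 43)*181 = 48*181 = 8688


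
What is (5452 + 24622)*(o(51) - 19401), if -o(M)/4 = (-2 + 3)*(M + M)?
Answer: -595735866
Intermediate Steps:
o(M) = -8*M (o(M) = -4*(-2 + 3)*(M + M) = -4*2*M = -8*M)
(5452 + 24622)*(o(51) - 19401) = (5452 + 24622)*(-8*51 - 19401) = 30074*(-408 - 19401) = 30074*(-19809) = -595735866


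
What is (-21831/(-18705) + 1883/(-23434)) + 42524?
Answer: 6213382527473/146110990 ≈ 42525.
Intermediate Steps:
(-21831/(-18705) + 1883/(-23434)) + 42524 = (-21831*(-1/18705) + 1883*(-1/23434)) + 42524 = (7277/6235 - 1883/23434) + 42524 = 158788713/146110990 + 42524 = 6213382527473/146110990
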